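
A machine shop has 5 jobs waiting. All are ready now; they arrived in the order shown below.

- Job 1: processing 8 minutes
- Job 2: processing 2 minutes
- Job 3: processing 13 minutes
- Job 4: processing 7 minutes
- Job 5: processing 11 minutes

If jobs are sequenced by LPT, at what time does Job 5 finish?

LPT (decreasing processing time): Job 3 Job 5 Job 1 Job 4 Job 2.
Job 3: 0→13
Job 5: 13→24

24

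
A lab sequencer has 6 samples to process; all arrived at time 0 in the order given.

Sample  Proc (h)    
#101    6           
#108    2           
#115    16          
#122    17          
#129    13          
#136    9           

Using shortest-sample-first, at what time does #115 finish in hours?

SPT (increasing processing time): #108 #101 #136 #129 #115 #122.
#108: 0→2
#101: 2→8
#136: 8→17
#129: 17→30
#115: 30→46

46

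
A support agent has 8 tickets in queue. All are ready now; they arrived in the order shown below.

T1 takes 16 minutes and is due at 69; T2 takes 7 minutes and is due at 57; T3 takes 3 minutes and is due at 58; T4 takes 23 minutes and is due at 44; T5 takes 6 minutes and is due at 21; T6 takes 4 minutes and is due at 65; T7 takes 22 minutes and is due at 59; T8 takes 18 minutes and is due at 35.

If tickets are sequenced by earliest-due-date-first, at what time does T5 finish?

6

EDD (increasing due date): T5 T8 T4 T2 T3 T7 T6 T1.
T5: 0→6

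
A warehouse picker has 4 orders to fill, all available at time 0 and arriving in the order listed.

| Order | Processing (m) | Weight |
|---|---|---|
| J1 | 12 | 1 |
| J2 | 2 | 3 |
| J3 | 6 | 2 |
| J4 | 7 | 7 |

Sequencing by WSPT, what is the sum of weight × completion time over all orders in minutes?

WSPT (decreasing weight/processing-time ratio): J2 J4 J3 J1.
J2: finishes 2, weight 3, w·C = 6
J4: finishes 9, weight 7, w·C = 63
J3: finishes 15, weight 2, w·C = 30
J1: finishes 27, weight 1, w·C = 27
Sum = 6+63+30+27 = 126.

126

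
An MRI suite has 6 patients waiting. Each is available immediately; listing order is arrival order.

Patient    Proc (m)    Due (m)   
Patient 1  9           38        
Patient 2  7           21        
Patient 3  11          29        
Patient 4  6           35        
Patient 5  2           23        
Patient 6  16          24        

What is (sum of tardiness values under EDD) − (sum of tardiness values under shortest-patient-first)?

-5

EDD (increasing due date): Patient 2 Patient 5 Patient 6 Patient 3 Patient 4 Patient 1.
Patient 2: 0→7, due 21, tardiness 0
Patient 5: 7→9, due 23, tardiness 0
Patient 6: 9→25, due 24, tardiness 1
Patient 3: 25→36, due 29, tardiness 7
Patient 4: 36→42, due 35, tardiness 7
Patient 1: 42→51, due 38, tardiness 13
Sum = 0+0+1+7+7+13 = 28.
SPT (increasing processing time): Patient 5 Patient 4 Patient 2 Patient 1 Patient 3 Patient 6.
Patient 5: 0→2, due 23, tardiness 0
Patient 4: 2→8, due 35, tardiness 0
Patient 2: 8→15, due 21, tardiness 0
Patient 1: 15→24, due 38, tardiness 0
Patient 3: 24→35, due 29, tardiness 6
Patient 6: 35→51, due 24, tardiness 27
Sum = 0+0+0+0+6+27 = 33.
Difference = 28 − 33 = -5.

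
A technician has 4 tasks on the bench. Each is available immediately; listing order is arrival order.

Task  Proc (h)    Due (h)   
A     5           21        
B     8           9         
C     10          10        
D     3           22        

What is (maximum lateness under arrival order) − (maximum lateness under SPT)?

FIFO (arrival order): A B C D.
A: 0→5, due 21, lateness -16
B: 5→13, due 9, lateness 4
C: 13→23, due 10, lateness 13
D: 23→26, due 22, lateness 4
Maximum = 13.
SPT (increasing processing time): D A B C.
D: 0→3, due 22, lateness -19
A: 3→8, due 21, lateness -13
B: 8→16, due 9, lateness 7
C: 16→26, due 10, lateness 16
Maximum = 16.
Difference = 13 − 16 = -3.

-3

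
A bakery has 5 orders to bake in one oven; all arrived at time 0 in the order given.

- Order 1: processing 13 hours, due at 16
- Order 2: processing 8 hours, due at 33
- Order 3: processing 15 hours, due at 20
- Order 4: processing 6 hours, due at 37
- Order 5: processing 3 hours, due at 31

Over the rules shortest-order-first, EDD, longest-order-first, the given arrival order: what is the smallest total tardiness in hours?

22

SPT (increasing processing time): Order 5 Order 4 Order 2 Order 1 Order 3.
Order 5: 0→3, due 31, tardiness 0
Order 4: 3→9, due 37, tardiness 0
Order 2: 9→17, due 33, tardiness 0
Order 1: 17→30, due 16, tardiness 14
Order 3: 30→45, due 20, tardiness 25
Sum = 0+0+0+14+25 = 39.
EDD (increasing due date): Order 1 Order 3 Order 5 Order 2 Order 4.
Order 1: 0→13, due 16, tardiness 0
Order 3: 13→28, due 20, tardiness 8
Order 5: 28→31, due 31, tardiness 0
Order 2: 31→39, due 33, tardiness 6
Order 4: 39→45, due 37, tardiness 8
Sum = 0+8+0+6+8 = 22.
LPT (decreasing processing time): Order 3 Order 1 Order 2 Order 4 Order 5.
Order 3: 0→15, due 20, tardiness 0
Order 1: 15→28, due 16, tardiness 12
Order 2: 28→36, due 33, tardiness 3
Order 4: 36→42, due 37, tardiness 5
Order 5: 42→45, due 31, tardiness 14
Sum = 0+12+3+5+14 = 34.
FIFO (arrival order): Order 1 Order 2 Order 3 Order 4 Order 5.
Order 1: 0→13, due 16, tardiness 0
Order 2: 13→21, due 33, tardiness 0
Order 3: 21→36, due 20, tardiness 16
Order 4: 36→42, due 37, tardiness 5
Order 5: 42→45, due 31, tardiness 14
Sum = 0+0+16+5+14 = 35.
SPT 39, EDD 22, LPT 34, FIFO 35 → minimum 22.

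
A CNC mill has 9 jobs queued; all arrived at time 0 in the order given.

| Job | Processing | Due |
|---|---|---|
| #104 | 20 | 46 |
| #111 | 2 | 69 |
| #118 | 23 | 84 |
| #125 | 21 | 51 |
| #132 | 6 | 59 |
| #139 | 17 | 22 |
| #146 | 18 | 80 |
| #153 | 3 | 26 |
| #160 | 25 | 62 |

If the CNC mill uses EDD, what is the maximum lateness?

EDD (increasing due date): #139 #153 #104 #125 #132 #160 #111 #146 #118.
#139: 0→17, due 22, lateness -5
#153: 17→20, due 26, lateness -6
#104: 20→40, due 46, lateness -6
#125: 40→61, due 51, lateness 10
#132: 61→67, due 59, lateness 8
#160: 67→92, due 62, lateness 30
#111: 92→94, due 69, lateness 25
#146: 94→112, due 80, lateness 32
#118: 112→135, due 84, lateness 51
Maximum = 51.

51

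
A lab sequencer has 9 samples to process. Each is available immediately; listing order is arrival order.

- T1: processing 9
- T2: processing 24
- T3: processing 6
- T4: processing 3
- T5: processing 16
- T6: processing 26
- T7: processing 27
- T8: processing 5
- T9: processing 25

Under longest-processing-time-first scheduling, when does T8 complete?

LPT (decreasing processing time): T7 T6 T9 T2 T5 T1 T3 T8 T4.
T7: 0→27
T6: 27→53
T9: 53→78
T2: 78→102
T5: 102→118
T1: 118→127
T3: 127→133
T8: 133→138

138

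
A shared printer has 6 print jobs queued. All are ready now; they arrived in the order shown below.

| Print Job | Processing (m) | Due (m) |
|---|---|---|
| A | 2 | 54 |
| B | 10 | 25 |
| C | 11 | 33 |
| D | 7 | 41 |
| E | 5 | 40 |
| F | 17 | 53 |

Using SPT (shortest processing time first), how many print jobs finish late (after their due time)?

1

SPT (increasing processing time): A E D B C F.
A: 0→2, due 54, tardiness 0
E: 2→7, due 40, tardiness 0
D: 7→14, due 41, tardiness 0
B: 14→24, due 25, tardiness 0
C: 24→35, due 33, tardiness 2
F: 35→52, due 53, tardiness 0
Late print jobs: 1.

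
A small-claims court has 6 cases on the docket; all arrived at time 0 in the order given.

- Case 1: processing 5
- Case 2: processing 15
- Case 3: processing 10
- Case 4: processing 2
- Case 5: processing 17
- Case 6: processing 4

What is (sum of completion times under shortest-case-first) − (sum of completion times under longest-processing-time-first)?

SPT (increasing processing time): Case 4 Case 6 Case 1 Case 3 Case 2 Case 5.
Case 4: 0→2
Case 6: 2→6
Case 1: 6→11
Case 3: 11→21
Case 2: 21→36
Case 5: 36→53
Sum = 2+6+11+21+36+53 = 129.
LPT (decreasing processing time): Case 5 Case 2 Case 3 Case 1 Case 6 Case 4.
Case 5: 0→17
Case 2: 17→32
Case 3: 32→42
Case 1: 42→47
Case 6: 47→51
Case 4: 51→53
Sum = 17+32+42+47+51+53 = 242.
Difference = 129 − 242 = -113.

-113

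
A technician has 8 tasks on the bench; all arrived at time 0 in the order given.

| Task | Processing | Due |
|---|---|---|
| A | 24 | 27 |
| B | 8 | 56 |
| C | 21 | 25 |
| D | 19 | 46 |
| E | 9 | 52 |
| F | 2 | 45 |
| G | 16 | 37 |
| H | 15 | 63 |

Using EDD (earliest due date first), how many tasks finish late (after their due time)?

EDD (increasing due date): C A G F D E B H.
C: 0→21, due 25, tardiness 0
A: 21→45, due 27, tardiness 18
G: 45→61, due 37, tardiness 24
F: 61→63, due 45, tardiness 18
D: 63→82, due 46, tardiness 36
E: 82→91, due 52, tardiness 39
B: 91→99, due 56, tardiness 43
H: 99→114, due 63, tardiness 51
Late tasks: 7.

7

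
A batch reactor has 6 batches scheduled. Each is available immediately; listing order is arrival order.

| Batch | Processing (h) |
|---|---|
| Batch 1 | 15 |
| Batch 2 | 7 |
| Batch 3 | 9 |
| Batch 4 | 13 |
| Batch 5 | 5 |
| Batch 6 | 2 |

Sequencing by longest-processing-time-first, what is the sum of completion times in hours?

LPT (decreasing processing time): Batch 1 Batch 4 Batch 3 Batch 2 Batch 5 Batch 6.
Batch 1: 0→15
Batch 4: 15→28
Batch 3: 28→37
Batch 2: 37→44
Batch 5: 44→49
Batch 6: 49→51
Sum = 15+28+37+44+49+51 = 224.

224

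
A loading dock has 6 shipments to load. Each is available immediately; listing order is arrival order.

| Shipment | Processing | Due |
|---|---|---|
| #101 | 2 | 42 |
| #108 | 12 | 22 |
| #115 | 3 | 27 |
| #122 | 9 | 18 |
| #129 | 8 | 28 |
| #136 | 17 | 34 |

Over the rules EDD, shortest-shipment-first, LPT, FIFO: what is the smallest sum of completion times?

127

EDD (increasing due date): #122 #108 #115 #129 #136 #101.
#122: 0→9
#108: 9→21
#115: 21→24
#129: 24→32
#136: 32→49
#101: 49→51
Sum = 9+21+24+32+49+51 = 186.
SPT (increasing processing time): #101 #115 #129 #122 #108 #136.
#101: 0→2
#115: 2→5
#129: 5→13
#122: 13→22
#108: 22→34
#136: 34→51
Sum = 2+5+13+22+34+51 = 127.
LPT (decreasing processing time): #136 #108 #122 #129 #115 #101.
#136: 0→17
#108: 17→29
#122: 29→38
#129: 38→46
#115: 46→49
#101: 49→51
Sum = 17+29+38+46+49+51 = 230.
FIFO (arrival order): #101 #108 #115 #122 #129 #136.
#101: 0→2
#108: 2→14
#115: 14→17
#122: 17→26
#129: 26→34
#136: 34→51
Sum = 2+14+17+26+34+51 = 144.
EDD 186, SPT 127, LPT 230, FIFO 144 → minimum 127.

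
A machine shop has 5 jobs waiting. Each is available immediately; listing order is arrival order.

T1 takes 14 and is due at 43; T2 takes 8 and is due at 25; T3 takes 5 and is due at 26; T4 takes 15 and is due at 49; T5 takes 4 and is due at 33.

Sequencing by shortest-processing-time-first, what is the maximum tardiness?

SPT (increasing processing time): T5 T3 T2 T1 T4.
T5: 0→4, due 33, tardiness 0
T3: 4→9, due 26, tardiness 0
T2: 9→17, due 25, tardiness 0
T1: 17→31, due 43, tardiness 0
T4: 31→46, due 49, tardiness 0
Maximum = 0.

0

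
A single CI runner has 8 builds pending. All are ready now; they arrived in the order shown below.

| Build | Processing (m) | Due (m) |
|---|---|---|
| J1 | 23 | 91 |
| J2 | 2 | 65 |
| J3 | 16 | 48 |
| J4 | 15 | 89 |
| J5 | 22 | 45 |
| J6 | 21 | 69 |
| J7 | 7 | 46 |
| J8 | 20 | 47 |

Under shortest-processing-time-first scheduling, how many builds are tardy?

SPT (increasing processing time): J2 J7 J4 J3 J8 J6 J5 J1.
J2: 0→2, due 65, tardiness 0
J7: 2→9, due 46, tardiness 0
J4: 9→24, due 89, tardiness 0
J3: 24→40, due 48, tardiness 0
J8: 40→60, due 47, tardiness 13
J6: 60→81, due 69, tardiness 12
J5: 81→103, due 45, tardiness 58
J1: 103→126, due 91, tardiness 35
Late builds: 4.

4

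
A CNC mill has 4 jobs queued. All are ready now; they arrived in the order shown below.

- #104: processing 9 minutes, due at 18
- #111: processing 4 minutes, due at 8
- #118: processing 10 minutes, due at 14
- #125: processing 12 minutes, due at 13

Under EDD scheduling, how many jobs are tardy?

EDD (increasing due date): #111 #125 #118 #104.
#111: 0→4, due 8, tardiness 0
#125: 4→16, due 13, tardiness 3
#118: 16→26, due 14, tardiness 12
#104: 26→35, due 18, tardiness 17
Late jobs: 3.

3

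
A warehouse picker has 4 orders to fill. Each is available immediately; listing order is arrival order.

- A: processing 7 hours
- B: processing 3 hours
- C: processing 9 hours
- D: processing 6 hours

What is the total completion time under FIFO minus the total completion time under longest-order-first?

FIFO (arrival order): A B C D.
A: 0→7
B: 7→10
C: 10→19
D: 19→25
Sum = 7+10+19+25 = 61.
LPT (decreasing processing time): C A D B.
C: 0→9
A: 9→16
D: 16→22
B: 22→25
Sum = 9+16+22+25 = 72.
Difference = 61 − 72 = -11.

-11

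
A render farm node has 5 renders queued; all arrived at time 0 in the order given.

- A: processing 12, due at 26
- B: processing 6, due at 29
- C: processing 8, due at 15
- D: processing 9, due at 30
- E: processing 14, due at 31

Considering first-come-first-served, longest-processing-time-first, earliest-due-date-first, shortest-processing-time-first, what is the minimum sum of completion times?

FIFO (arrival order): A B C D E.
A: 0→12
B: 12→18
C: 18→26
D: 26→35
E: 35→49
Sum = 12+18+26+35+49 = 140.
LPT (decreasing processing time): E A D C B.
E: 0→14
A: 14→26
D: 26→35
C: 35→43
B: 43→49
Sum = 14+26+35+43+49 = 167.
EDD (increasing due date): C A B D E.
C: 0→8
A: 8→20
B: 20→26
D: 26→35
E: 35→49
Sum = 8+20+26+35+49 = 138.
SPT (increasing processing time): B C D A E.
B: 0→6
C: 6→14
D: 14→23
A: 23→35
E: 35→49
Sum = 6+14+23+35+49 = 127.
FIFO 140, LPT 167, EDD 138, SPT 127 → minimum 127.

127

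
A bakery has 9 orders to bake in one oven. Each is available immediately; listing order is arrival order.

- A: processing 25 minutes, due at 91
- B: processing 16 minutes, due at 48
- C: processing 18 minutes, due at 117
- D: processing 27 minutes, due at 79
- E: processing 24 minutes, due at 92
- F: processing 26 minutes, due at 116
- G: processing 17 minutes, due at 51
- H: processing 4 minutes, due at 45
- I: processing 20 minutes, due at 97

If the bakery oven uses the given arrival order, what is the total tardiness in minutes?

FIFO (arrival order): A B C D E F G H I.
A: 0→25, due 91, tardiness 0
B: 25→41, due 48, tardiness 0
C: 41→59, due 117, tardiness 0
D: 59→86, due 79, tardiness 7
E: 86→110, due 92, tardiness 18
F: 110→136, due 116, tardiness 20
G: 136→153, due 51, tardiness 102
H: 153→157, due 45, tardiness 112
I: 157→177, due 97, tardiness 80
Sum = 0+0+0+7+18+20+102+112+80 = 339.

339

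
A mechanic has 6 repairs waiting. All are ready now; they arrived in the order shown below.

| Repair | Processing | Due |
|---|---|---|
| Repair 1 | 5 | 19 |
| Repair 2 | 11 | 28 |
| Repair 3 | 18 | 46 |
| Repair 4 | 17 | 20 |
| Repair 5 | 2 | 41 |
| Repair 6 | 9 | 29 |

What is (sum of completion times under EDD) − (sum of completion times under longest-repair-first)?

EDD (increasing due date): Repair 1 Repair 4 Repair 2 Repair 6 Repair 5 Repair 3.
Repair 1: 0→5
Repair 4: 5→22
Repair 2: 22→33
Repair 6: 33→42
Repair 5: 42→44
Repair 3: 44→62
Sum = 5+22+33+42+44+62 = 208.
LPT (decreasing processing time): Repair 3 Repair 4 Repair 2 Repair 6 Repair 1 Repair 5.
Repair 3: 0→18
Repair 4: 18→35
Repair 2: 35→46
Repair 6: 46→55
Repair 1: 55→60
Repair 5: 60→62
Sum = 18+35+46+55+60+62 = 276.
Difference = 208 − 276 = -68.

-68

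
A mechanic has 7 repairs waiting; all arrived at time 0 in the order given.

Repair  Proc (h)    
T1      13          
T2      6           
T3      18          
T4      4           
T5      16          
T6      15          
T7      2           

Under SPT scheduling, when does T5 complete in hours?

SPT (increasing processing time): T7 T4 T2 T1 T6 T5 T3.
T7: 0→2
T4: 2→6
T2: 6→12
T1: 12→25
T6: 25→40
T5: 40→56

56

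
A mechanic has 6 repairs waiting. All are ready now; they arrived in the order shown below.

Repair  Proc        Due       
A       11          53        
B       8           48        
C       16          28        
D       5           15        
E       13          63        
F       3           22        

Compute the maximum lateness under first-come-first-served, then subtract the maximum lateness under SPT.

FIFO (arrival order): A B C D E F.
A: 0→11, due 53, lateness -42
B: 11→19, due 48, lateness -29
C: 19→35, due 28, lateness 7
D: 35→40, due 15, lateness 25
E: 40→53, due 63, lateness -10
F: 53→56, due 22, lateness 34
Maximum = 34.
SPT (increasing processing time): F D B A E C.
F: 0→3, due 22, lateness -19
D: 3→8, due 15, lateness -7
B: 8→16, due 48, lateness -32
A: 16→27, due 53, lateness -26
E: 27→40, due 63, lateness -23
C: 40→56, due 28, lateness 28
Maximum = 28.
Difference = 34 − 28 = 6.

6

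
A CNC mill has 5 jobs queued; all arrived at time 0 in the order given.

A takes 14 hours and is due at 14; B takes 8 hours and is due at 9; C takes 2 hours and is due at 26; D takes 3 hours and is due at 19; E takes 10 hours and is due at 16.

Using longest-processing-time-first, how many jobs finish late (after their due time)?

LPT (decreasing processing time): A E B D C.
A: 0→14, due 14, tardiness 0
E: 14→24, due 16, tardiness 8
B: 24→32, due 9, tardiness 23
D: 32→35, due 19, tardiness 16
C: 35→37, due 26, tardiness 11
Late jobs: 4.

4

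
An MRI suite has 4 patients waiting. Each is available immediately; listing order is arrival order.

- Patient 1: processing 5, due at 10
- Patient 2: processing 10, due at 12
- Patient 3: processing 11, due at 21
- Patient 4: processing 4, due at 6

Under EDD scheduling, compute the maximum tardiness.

9

EDD (increasing due date): Patient 4 Patient 1 Patient 2 Patient 3.
Patient 4: 0→4, due 6, tardiness 0
Patient 1: 4→9, due 10, tardiness 0
Patient 2: 9→19, due 12, tardiness 7
Patient 3: 19→30, due 21, tardiness 9
Maximum = 9.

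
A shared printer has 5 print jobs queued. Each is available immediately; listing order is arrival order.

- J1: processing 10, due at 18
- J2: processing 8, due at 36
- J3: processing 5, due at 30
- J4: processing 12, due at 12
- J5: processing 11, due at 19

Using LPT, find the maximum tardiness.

16

LPT (decreasing processing time): J4 J5 J1 J2 J3.
J4: 0→12, due 12, tardiness 0
J5: 12→23, due 19, tardiness 4
J1: 23→33, due 18, tardiness 15
J2: 33→41, due 36, tardiness 5
J3: 41→46, due 30, tardiness 16
Maximum = 16.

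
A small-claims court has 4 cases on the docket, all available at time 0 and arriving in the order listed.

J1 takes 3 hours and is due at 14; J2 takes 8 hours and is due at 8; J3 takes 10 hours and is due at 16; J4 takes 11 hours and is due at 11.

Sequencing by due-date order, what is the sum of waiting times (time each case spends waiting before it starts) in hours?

EDD (increasing due date): J2 J4 J1 J3.
J2: waits 0, runs 0→8
J4: waits 8, runs 8→19
J1: waits 19, runs 19→22
J3: waits 22, runs 22→32
Sum = 0+8+19+22 = 49.

49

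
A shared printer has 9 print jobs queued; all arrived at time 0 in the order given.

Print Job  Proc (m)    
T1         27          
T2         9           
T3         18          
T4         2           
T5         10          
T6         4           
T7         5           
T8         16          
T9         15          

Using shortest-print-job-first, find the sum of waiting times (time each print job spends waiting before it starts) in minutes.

254

SPT (increasing processing time): T4 T6 T7 T2 T5 T9 T8 T3 T1.
T4: waits 0, runs 0→2
T6: waits 2, runs 2→6
T7: waits 6, runs 6→11
T2: waits 11, runs 11→20
T5: waits 20, runs 20→30
T9: waits 30, runs 30→45
T8: waits 45, runs 45→61
T3: waits 61, runs 61→79
T1: waits 79, runs 79→106
Sum = 0+2+6+11+20+30+45+61+79 = 254.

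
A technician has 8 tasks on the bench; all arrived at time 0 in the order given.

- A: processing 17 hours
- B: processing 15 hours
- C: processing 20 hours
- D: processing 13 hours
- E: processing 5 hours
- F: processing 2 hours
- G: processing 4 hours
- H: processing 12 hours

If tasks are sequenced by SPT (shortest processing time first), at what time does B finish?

SPT (increasing processing time): F G E H D B A C.
F: 0→2
G: 2→6
E: 6→11
H: 11→23
D: 23→36
B: 36→51

51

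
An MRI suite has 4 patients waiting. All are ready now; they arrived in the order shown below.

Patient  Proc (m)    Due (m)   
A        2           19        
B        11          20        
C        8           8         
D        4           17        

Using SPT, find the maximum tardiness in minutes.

SPT (increasing processing time): A D C B.
A: 0→2, due 19, tardiness 0
D: 2→6, due 17, tardiness 0
C: 6→14, due 8, tardiness 6
B: 14→25, due 20, tardiness 5
Maximum = 6.

6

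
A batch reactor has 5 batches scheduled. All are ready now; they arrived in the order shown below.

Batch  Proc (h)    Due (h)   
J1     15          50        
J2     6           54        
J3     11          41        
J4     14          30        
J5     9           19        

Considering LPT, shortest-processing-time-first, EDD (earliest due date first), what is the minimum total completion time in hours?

142

LPT (decreasing processing time): J1 J4 J3 J5 J2.
J1: 0→15
J4: 15→29
J3: 29→40
J5: 40→49
J2: 49→55
Sum = 15+29+40+49+55 = 188.
SPT (increasing processing time): J2 J5 J3 J4 J1.
J2: 0→6
J5: 6→15
J3: 15→26
J4: 26→40
J1: 40→55
Sum = 6+15+26+40+55 = 142.
EDD (increasing due date): J5 J4 J3 J1 J2.
J5: 0→9
J4: 9→23
J3: 23→34
J1: 34→49
J2: 49→55
Sum = 9+23+34+49+55 = 170.
LPT 188, SPT 142, EDD 170 → minimum 142.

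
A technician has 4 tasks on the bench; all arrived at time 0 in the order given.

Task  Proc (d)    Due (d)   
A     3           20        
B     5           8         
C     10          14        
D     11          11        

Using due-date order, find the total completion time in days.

EDD (increasing due date): B D C A.
B: 0→5
D: 5→16
C: 16→26
A: 26→29
Sum = 5+16+26+29 = 76.

76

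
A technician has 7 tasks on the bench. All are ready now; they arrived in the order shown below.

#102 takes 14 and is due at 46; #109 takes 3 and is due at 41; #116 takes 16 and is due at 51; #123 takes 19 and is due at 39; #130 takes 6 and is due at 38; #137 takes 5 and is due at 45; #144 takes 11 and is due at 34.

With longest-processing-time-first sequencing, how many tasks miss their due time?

LPT (decreasing processing time): #123 #116 #102 #144 #130 #137 #109.
#123: 0→19, due 39, tardiness 0
#116: 19→35, due 51, tardiness 0
#102: 35→49, due 46, tardiness 3
#144: 49→60, due 34, tardiness 26
#130: 60→66, due 38, tardiness 28
#137: 66→71, due 45, tardiness 26
#109: 71→74, due 41, tardiness 33
Late tasks: 5.

5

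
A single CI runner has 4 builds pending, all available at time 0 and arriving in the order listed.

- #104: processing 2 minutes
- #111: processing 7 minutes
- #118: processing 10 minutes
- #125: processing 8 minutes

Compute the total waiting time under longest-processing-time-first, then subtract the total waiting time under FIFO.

23

LPT (decreasing processing time): #118 #125 #111 #104.
#118: waits 0, runs 0→10
#125: waits 10, runs 10→18
#111: waits 18, runs 18→25
#104: waits 25, runs 25→27
Sum = 0+10+18+25 = 53.
FIFO (arrival order): #104 #111 #118 #125.
#104: waits 0, runs 0→2
#111: waits 2, runs 2→9
#118: waits 9, runs 9→19
#125: waits 19, runs 19→27
Sum = 0+2+9+19 = 30.
Difference = 53 − 30 = 23.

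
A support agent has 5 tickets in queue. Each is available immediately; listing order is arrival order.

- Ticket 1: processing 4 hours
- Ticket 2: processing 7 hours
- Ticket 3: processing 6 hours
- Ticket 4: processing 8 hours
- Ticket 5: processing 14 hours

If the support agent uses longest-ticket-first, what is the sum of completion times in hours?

LPT (decreasing processing time): Ticket 5 Ticket 4 Ticket 2 Ticket 3 Ticket 1.
Ticket 5: 0→14
Ticket 4: 14→22
Ticket 2: 22→29
Ticket 3: 29→35
Ticket 1: 35→39
Sum = 14+22+29+35+39 = 139.

139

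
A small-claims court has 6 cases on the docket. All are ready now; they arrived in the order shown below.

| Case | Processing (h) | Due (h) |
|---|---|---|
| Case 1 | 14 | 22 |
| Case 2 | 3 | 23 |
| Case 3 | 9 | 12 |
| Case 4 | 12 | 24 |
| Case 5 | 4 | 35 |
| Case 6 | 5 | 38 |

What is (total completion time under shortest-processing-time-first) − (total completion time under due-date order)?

SPT (increasing processing time): Case 2 Case 5 Case 6 Case 3 Case 4 Case 1.
Case 2: 0→3
Case 5: 3→7
Case 6: 7→12
Case 3: 12→21
Case 4: 21→33
Case 1: 33→47
Sum = 3+7+12+21+33+47 = 123.
EDD (increasing due date): Case 3 Case 1 Case 2 Case 4 Case 5 Case 6.
Case 3: 0→9
Case 1: 9→23
Case 2: 23→26
Case 4: 26→38
Case 5: 38→42
Case 6: 42→47
Sum = 9+23+26+38+42+47 = 185.
Difference = 123 − 185 = -62.

-62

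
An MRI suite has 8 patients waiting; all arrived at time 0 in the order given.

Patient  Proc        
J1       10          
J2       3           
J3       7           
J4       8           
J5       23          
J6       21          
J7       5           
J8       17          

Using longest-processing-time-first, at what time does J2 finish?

LPT (decreasing processing time): J5 J6 J8 J1 J4 J3 J7 J2.
J5: 0→23
J6: 23→44
J8: 44→61
J1: 61→71
J4: 71→79
J3: 79→86
J7: 86→91
J2: 91→94

94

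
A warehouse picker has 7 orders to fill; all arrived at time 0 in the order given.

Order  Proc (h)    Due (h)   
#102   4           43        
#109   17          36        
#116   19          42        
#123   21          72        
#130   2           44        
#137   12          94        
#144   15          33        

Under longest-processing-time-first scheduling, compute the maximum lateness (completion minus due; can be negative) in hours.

46

LPT (decreasing processing time): #123 #116 #109 #144 #137 #102 #130.
#123: 0→21, due 72, lateness -51
#116: 21→40, due 42, lateness -2
#109: 40→57, due 36, lateness 21
#144: 57→72, due 33, lateness 39
#137: 72→84, due 94, lateness -10
#102: 84→88, due 43, lateness 45
#130: 88→90, due 44, lateness 46
Maximum = 46.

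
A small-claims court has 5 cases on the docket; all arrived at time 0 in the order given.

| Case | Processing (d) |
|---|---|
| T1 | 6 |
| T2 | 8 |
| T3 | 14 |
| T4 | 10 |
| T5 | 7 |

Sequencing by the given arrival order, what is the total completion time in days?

131

FIFO (arrival order): T1 T2 T3 T4 T5.
T1: 0→6
T2: 6→14
T3: 14→28
T4: 28→38
T5: 38→45
Sum = 6+14+28+38+45 = 131.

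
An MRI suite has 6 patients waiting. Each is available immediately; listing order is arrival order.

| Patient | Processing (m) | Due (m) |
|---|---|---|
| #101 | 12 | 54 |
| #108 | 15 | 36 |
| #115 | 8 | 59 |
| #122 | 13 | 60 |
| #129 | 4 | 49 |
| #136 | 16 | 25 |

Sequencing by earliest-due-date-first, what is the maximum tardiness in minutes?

8

EDD (increasing due date): #136 #108 #129 #101 #115 #122.
#136: 0→16, due 25, tardiness 0
#108: 16→31, due 36, tardiness 0
#129: 31→35, due 49, tardiness 0
#101: 35→47, due 54, tardiness 0
#115: 47→55, due 59, tardiness 0
#122: 55→68, due 60, tardiness 8
Maximum = 8.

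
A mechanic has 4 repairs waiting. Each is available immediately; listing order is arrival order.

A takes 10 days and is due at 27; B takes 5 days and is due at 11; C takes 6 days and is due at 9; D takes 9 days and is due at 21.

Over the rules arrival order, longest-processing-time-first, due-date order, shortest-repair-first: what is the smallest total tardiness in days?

FIFO (arrival order): A B C D.
A: 0→10, due 27, tardiness 0
B: 10→15, due 11, tardiness 4
C: 15→21, due 9, tardiness 12
D: 21→30, due 21, tardiness 9
Sum = 0+4+12+9 = 25.
LPT (decreasing processing time): A D C B.
A: 0→10, due 27, tardiness 0
D: 10→19, due 21, tardiness 0
C: 19→25, due 9, tardiness 16
B: 25→30, due 11, tardiness 19
Sum = 0+0+16+19 = 35.
EDD (increasing due date): C B D A.
C: 0→6, due 9, tardiness 0
B: 6→11, due 11, tardiness 0
D: 11→20, due 21, tardiness 0
A: 20→30, due 27, tardiness 3
Sum = 0+0+0+3 = 3.
SPT (increasing processing time): B C D A.
B: 0→5, due 11, tardiness 0
C: 5→11, due 9, tardiness 2
D: 11→20, due 21, tardiness 0
A: 20→30, due 27, tardiness 3
Sum = 0+2+0+3 = 5.
FIFO 25, LPT 35, EDD 3, SPT 5 → minimum 3.

3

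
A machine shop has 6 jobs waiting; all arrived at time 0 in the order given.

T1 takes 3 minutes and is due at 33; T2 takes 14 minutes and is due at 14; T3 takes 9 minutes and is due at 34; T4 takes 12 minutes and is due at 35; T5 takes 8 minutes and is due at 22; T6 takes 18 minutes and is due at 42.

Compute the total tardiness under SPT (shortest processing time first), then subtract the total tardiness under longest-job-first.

SPT (increasing processing time): T1 T5 T3 T4 T2 T6.
T1: 0→3, due 33, tardiness 0
T5: 3→11, due 22, tardiness 0
T3: 11→20, due 34, tardiness 0
T4: 20→32, due 35, tardiness 0
T2: 32→46, due 14, tardiness 32
T6: 46→64, due 42, tardiness 22
Sum = 0+0+0+0+32+22 = 54.
LPT (decreasing processing time): T6 T2 T4 T3 T5 T1.
T6: 0→18, due 42, tardiness 0
T2: 18→32, due 14, tardiness 18
T4: 32→44, due 35, tardiness 9
T3: 44→53, due 34, tardiness 19
T5: 53→61, due 22, tardiness 39
T1: 61→64, due 33, tardiness 31
Sum = 0+18+9+19+39+31 = 116.
Difference = 54 − 116 = -62.

-62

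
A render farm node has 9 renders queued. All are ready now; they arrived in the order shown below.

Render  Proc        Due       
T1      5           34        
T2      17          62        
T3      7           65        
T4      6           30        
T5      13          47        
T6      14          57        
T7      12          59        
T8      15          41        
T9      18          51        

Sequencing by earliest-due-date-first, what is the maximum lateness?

EDD (increasing due date): T4 T1 T8 T5 T9 T6 T7 T2 T3.
T4: 0→6, due 30, lateness -24
T1: 6→11, due 34, lateness -23
T8: 11→26, due 41, lateness -15
T5: 26→39, due 47, lateness -8
T9: 39→57, due 51, lateness 6
T6: 57→71, due 57, lateness 14
T7: 71→83, due 59, lateness 24
T2: 83→100, due 62, lateness 38
T3: 100→107, due 65, lateness 42
Maximum = 42.

42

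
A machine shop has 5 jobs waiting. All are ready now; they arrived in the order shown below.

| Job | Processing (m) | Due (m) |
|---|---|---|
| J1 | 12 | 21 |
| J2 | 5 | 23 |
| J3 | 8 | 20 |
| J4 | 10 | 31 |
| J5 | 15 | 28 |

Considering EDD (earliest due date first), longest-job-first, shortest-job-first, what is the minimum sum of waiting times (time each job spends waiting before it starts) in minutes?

EDD (increasing due date): J3 J1 J2 J5 J4.
J3: waits 0, runs 0→8
J1: waits 8, runs 8→20
J2: waits 20, runs 20→25
J5: waits 25, runs 25→40
J4: waits 40, runs 40→50
Sum = 0+8+20+25+40 = 93.
LPT (decreasing processing time): J5 J1 J4 J3 J2.
J5: waits 0, runs 0→15
J1: waits 15, runs 15→27
J4: waits 27, runs 27→37
J3: waits 37, runs 37→45
J2: waits 45, runs 45→50
Sum = 0+15+27+37+45 = 124.
SPT (increasing processing time): J2 J3 J4 J1 J5.
J2: waits 0, runs 0→5
J3: waits 5, runs 5→13
J4: waits 13, runs 13→23
J1: waits 23, runs 23→35
J5: waits 35, runs 35→50
Sum = 0+5+13+23+35 = 76.
EDD 93, LPT 124, SPT 76 → minimum 76.

76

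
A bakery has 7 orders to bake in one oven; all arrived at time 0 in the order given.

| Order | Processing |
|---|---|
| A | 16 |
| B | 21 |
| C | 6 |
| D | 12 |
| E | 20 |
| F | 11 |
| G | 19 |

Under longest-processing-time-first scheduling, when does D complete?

88

LPT (decreasing processing time): B E G A D F C.
B: 0→21
E: 21→41
G: 41→60
A: 60→76
D: 76→88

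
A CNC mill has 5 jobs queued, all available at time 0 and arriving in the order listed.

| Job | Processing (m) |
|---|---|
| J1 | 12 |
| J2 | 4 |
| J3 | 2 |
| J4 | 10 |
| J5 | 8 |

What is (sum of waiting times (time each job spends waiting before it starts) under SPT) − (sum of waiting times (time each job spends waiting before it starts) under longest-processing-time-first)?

-52

SPT (increasing processing time): J3 J2 J5 J4 J1.
J3: waits 0, runs 0→2
J2: waits 2, runs 2→6
J5: waits 6, runs 6→14
J4: waits 14, runs 14→24
J1: waits 24, runs 24→36
Sum = 0+2+6+14+24 = 46.
LPT (decreasing processing time): J1 J4 J5 J2 J3.
J1: waits 0, runs 0→12
J4: waits 12, runs 12→22
J5: waits 22, runs 22→30
J2: waits 30, runs 30→34
J3: waits 34, runs 34→36
Sum = 0+12+22+30+34 = 98.
Difference = 46 − 98 = -52.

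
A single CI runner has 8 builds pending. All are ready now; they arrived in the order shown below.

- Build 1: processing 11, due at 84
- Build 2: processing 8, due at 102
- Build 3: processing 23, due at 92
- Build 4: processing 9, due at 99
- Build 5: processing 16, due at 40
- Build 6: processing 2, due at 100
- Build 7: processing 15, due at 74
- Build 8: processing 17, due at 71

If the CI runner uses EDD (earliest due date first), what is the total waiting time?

422

EDD (increasing due date): Build 5 Build 8 Build 7 Build 1 Build 3 Build 4 Build 6 Build 2.
Build 5: waits 0, runs 0→16
Build 8: waits 16, runs 16→33
Build 7: waits 33, runs 33→48
Build 1: waits 48, runs 48→59
Build 3: waits 59, runs 59→82
Build 4: waits 82, runs 82→91
Build 6: waits 91, runs 91→93
Build 2: waits 93, runs 93→101
Sum = 0+16+33+48+59+82+91+93 = 422.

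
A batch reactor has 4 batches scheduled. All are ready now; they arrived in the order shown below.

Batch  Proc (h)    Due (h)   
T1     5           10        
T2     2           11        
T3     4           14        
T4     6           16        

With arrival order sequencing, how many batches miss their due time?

1

FIFO (arrival order): T1 T2 T3 T4.
T1: 0→5, due 10, tardiness 0
T2: 5→7, due 11, tardiness 0
T3: 7→11, due 14, tardiness 0
T4: 11→17, due 16, tardiness 1
Late batches: 1.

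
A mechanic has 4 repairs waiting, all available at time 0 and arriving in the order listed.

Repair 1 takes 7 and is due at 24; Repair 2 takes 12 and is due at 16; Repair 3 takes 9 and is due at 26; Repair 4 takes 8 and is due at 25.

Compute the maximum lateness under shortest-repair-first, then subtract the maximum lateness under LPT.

SPT (increasing processing time): Repair 1 Repair 4 Repair 3 Repair 2.
Repair 1: 0→7, due 24, lateness -17
Repair 4: 7→15, due 25, lateness -10
Repair 3: 15→24, due 26, lateness -2
Repair 2: 24→36, due 16, lateness 20
Maximum = 20.
LPT (decreasing processing time): Repair 2 Repair 3 Repair 4 Repair 1.
Repair 2: 0→12, due 16, lateness -4
Repair 3: 12→21, due 26, lateness -5
Repair 4: 21→29, due 25, lateness 4
Repair 1: 29→36, due 24, lateness 12
Maximum = 12.
Difference = 20 − 12 = 8.

8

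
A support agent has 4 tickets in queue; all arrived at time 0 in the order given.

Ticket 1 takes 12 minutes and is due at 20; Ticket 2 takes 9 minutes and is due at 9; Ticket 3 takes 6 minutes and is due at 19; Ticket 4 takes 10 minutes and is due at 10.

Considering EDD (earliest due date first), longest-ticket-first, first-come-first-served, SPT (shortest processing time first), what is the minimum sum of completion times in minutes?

83

EDD (increasing due date): Ticket 2 Ticket 4 Ticket 3 Ticket 1.
Ticket 2: 0→9
Ticket 4: 9→19
Ticket 3: 19→25
Ticket 1: 25→37
Sum = 9+19+25+37 = 90.
LPT (decreasing processing time): Ticket 1 Ticket 4 Ticket 2 Ticket 3.
Ticket 1: 0→12
Ticket 4: 12→22
Ticket 2: 22→31
Ticket 3: 31→37
Sum = 12+22+31+37 = 102.
FIFO (arrival order): Ticket 1 Ticket 2 Ticket 3 Ticket 4.
Ticket 1: 0→12
Ticket 2: 12→21
Ticket 3: 21→27
Ticket 4: 27→37
Sum = 12+21+27+37 = 97.
SPT (increasing processing time): Ticket 3 Ticket 2 Ticket 4 Ticket 1.
Ticket 3: 0→6
Ticket 2: 6→15
Ticket 4: 15→25
Ticket 1: 25→37
Sum = 6+15+25+37 = 83.
EDD 90, LPT 102, FIFO 97, SPT 83 → minimum 83.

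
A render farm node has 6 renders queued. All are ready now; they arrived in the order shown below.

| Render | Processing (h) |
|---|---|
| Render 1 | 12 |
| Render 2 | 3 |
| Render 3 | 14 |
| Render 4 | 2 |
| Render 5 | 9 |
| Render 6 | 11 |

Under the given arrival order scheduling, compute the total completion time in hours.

178

FIFO (arrival order): Render 1 Render 2 Render 3 Render 4 Render 5 Render 6.
Render 1: 0→12
Render 2: 12→15
Render 3: 15→29
Render 4: 29→31
Render 5: 31→40
Render 6: 40→51
Sum = 12+15+29+31+40+51 = 178.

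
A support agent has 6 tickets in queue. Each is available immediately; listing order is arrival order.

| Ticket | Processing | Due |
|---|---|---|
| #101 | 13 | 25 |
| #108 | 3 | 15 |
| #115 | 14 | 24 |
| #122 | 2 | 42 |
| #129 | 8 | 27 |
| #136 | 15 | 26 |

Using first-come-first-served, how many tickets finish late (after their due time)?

FIFO (arrival order): #101 #108 #115 #122 #129 #136.
#101: 0→13, due 25, tardiness 0
#108: 13→16, due 15, tardiness 1
#115: 16→30, due 24, tardiness 6
#122: 30→32, due 42, tardiness 0
#129: 32→40, due 27, tardiness 13
#136: 40→55, due 26, tardiness 29
Late tickets: 4.

4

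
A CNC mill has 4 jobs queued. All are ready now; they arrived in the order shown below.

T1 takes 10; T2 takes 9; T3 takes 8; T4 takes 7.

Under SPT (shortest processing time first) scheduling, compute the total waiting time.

SPT (increasing processing time): T4 T3 T2 T1.
T4: waits 0, runs 0→7
T3: waits 7, runs 7→15
T2: waits 15, runs 15→24
T1: waits 24, runs 24→34
Sum = 0+7+15+24 = 46.

46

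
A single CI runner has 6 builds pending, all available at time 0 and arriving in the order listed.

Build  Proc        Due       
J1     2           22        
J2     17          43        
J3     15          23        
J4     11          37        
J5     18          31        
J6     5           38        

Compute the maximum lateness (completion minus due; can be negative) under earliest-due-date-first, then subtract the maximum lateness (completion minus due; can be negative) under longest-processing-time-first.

EDD (increasing due date): J1 J3 J5 J4 J6 J2.
J1: 0→2, due 22, lateness -20
J3: 2→17, due 23, lateness -6
J5: 17→35, due 31, lateness 4
J4: 35→46, due 37, lateness 9
J6: 46→51, due 38, lateness 13
J2: 51→68, due 43, lateness 25
Maximum = 25.
LPT (decreasing processing time): J5 J2 J3 J4 J6 J1.
J5: 0→18, due 31, lateness -13
J2: 18→35, due 43, lateness -8
J3: 35→50, due 23, lateness 27
J4: 50→61, due 37, lateness 24
J6: 61→66, due 38, lateness 28
J1: 66→68, due 22, lateness 46
Maximum = 46.
Difference = 25 − 46 = -21.

-21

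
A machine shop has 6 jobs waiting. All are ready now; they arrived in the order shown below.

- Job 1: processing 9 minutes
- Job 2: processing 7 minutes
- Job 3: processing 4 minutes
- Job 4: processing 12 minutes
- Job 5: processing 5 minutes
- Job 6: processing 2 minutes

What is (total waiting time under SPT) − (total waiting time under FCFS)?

SPT (increasing processing time): Job 6 Job 3 Job 5 Job 2 Job 1 Job 4.
Job 6: waits 0, runs 0→2
Job 3: waits 2, runs 2→6
Job 5: waits 6, runs 6→11
Job 2: waits 11, runs 11→18
Job 1: waits 18, runs 18→27
Job 4: waits 27, runs 27→39
Sum = 0+2+6+11+18+27 = 64.
FIFO (arrival order): Job 1 Job 2 Job 3 Job 4 Job 5 Job 6.
Job 1: waits 0, runs 0→9
Job 2: waits 9, runs 9→16
Job 3: waits 16, runs 16→20
Job 4: waits 20, runs 20→32
Job 5: waits 32, runs 32→37
Job 6: waits 37, runs 37→39
Sum = 0+9+16+20+32+37 = 114.
Difference = 64 − 114 = -50.

-50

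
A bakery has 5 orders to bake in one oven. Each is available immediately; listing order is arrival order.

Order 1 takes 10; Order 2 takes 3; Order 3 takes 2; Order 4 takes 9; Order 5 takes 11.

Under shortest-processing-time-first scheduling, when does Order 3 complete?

2

SPT (increasing processing time): Order 3 Order 2 Order 4 Order 1 Order 5.
Order 3: 0→2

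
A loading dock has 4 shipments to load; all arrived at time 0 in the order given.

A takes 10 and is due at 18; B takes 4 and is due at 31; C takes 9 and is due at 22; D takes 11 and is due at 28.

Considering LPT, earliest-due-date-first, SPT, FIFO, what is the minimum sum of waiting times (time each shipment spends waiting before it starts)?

LPT (decreasing processing time): D A C B.
D: waits 0, runs 0→11
A: waits 11, runs 11→21
C: waits 21, runs 21→30
B: waits 30, runs 30→34
Sum = 0+11+21+30 = 62.
EDD (increasing due date): A C D B.
A: waits 0, runs 0→10
C: waits 10, runs 10→19
D: waits 19, runs 19→30
B: waits 30, runs 30→34
Sum = 0+10+19+30 = 59.
SPT (increasing processing time): B C A D.
B: waits 0, runs 0→4
C: waits 4, runs 4→13
A: waits 13, runs 13→23
D: waits 23, runs 23→34
Sum = 0+4+13+23 = 40.
FIFO (arrival order): A B C D.
A: waits 0, runs 0→10
B: waits 10, runs 10→14
C: waits 14, runs 14→23
D: waits 23, runs 23→34
Sum = 0+10+14+23 = 47.
LPT 62, EDD 59, SPT 40, FIFO 47 → minimum 40.

40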